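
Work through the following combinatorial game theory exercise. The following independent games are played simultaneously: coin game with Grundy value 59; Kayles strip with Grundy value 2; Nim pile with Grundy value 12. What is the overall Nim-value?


By the Sprague-Grundy theorem, the Grundy value of a sum of games is the XOR of individual Grundy values.
coin game: Grundy value = 59. Running XOR: 0 XOR 59 = 59
Kayles strip: Grundy value = 2. Running XOR: 59 XOR 2 = 57
Nim pile: Grundy value = 12. Running XOR: 57 XOR 12 = 53
The combined Grundy value is 53.

53


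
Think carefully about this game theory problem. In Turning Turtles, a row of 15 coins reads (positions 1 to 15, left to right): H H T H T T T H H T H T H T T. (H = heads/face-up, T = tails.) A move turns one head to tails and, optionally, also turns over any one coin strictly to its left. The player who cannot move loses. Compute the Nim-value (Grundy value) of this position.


Coins: H H T H T T T H H T H T H T T
Key fact: a single head at position k behaves exactly like a Nim heap of size k (turning it to T and optionally flipping a coin at j < k corresponds to moving the heap from k to j, or to 0), and heads combine as a disjunctive sum (two heads at the same place would cancel, matching j XOR j = 0). So the Nim-value is the XOR of the 1-indexed positions of the heads.
Face-up positions (1-indexed): [1, 2, 4, 8, 9, 11, 13]
XOR 0 with 1: 0 XOR 1 = 1
XOR 1 with 2: 1 XOR 2 = 3
XOR 3 with 4: 3 XOR 4 = 7
XOR 7 with 8: 7 XOR 8 = 15
XOR 15 with 9: 15 XOR 9 = 6
XOR 6 with 11: 6 XOR 11 = 13
XOR 13 with 13: 13 XOR 13 = 0
Nim-value = 0

0


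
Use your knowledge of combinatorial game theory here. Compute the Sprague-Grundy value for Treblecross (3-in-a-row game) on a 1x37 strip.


Treblecross: place X on empty cells; 3-in-a-row wins.
Playing within two cells of an existing X lets the opponent win at once, so sensible play treats the cells i-2..i+2 around each X as dead. The player left with no safe cell loses, so this is a normal-play take-away game on strips of safe cells.
Placing X at cell i (0-indexed) of a strip of k safe cells leaves independent strips of sizes max(0, i-2) and max(0, k-i-3). Hence G(k) = mex{ G(max(0,i-2)) XOR G(max(0,k-i-3)) : 0 <= i < k }, with G(0) = 0.
G(1): splits (0,0):0^0=0 -> mex({0}) = 1
G(2): splits (0,0):0^0=0 -> mex({0}) = 1
G(3): splits (0,0):0^0=0 -> mex({0}) = 1
G(4): splits (0,1):0^1=1 (0,0):0^0=0 -> mex({0, 1}) = 2
G(5): splits (0,2):0^1=1 (0,1):0^1=1 (0,0):0^0=0 -> mex({0, 1}) = 2
G(6) = mex({1}) = 0
G(7) = mex({0, 1, 2}) = 3
G(8) = mex({0, 1, 2}) = 3
G(9) = mex({0, 2}) = 1
G(10) = mex({0, 2, 3}) = 1
G(11) = mex({0, 3}) = 1
G(12) = mex({1, 3}) = 0
G(13) = mex({0, 1, 2, 3}) = 4
G(14) = mex({0, 1, 2}) = 3
G(15) = mex({0, 1, 2}) = 3
G(16) = mex({0, 1, 2, 4}) = 3
G(17) = mex({0, 1, 3, 4}) = 2
G(18) = mex({0, 1, 3, 4}) = 2
G(19) = mex({0, 1, 3, 5}) = 2
G(20) = mex({0, 1, 2, 3, 5}) = 4
G(21) = mex({0, 1, 2, 3, 5}) = 4
G(22) = mex({1, 2, 6}) = 0
G(23) = mex({0, 1, 2, 3, 4, 6}) = 5
G(24) = mex({0, 1, 2, 3, 4}) = 5
G(25) = mex({0, 1, 3, 4, 7}) = 2
G(26) = mex({0, 1, 3, 4, 5, 7}) = 2
G(27) = mex({0, 1, 3, 5}) = 2
G(28) = mex({0, 1, 2, 5}) = 3
G(29) = mex({0, 1, 2, 4, 5, 6}) = 3
G(30) = mex({1, 2, 4, 6}) = 0
G(31) = mex({0, 1, 2, 3, 4, 6}) = 5
G(32) = mex({1, 2, 3, 4, 7}) = 0
G(33) = mex({0, 3, 7}) = 1
G(34) = mex({0, 2, 3, 5, 7}) = 1
G(35) = mex({0, 2, 3, 5, 6}) = 1
G(36) = mex({0, 1, 2, 5, 6}) = 3
G(37) = mex({0, 1, 2, 4, 5, 6}) = 3
Therefore G(37) = 3.

3


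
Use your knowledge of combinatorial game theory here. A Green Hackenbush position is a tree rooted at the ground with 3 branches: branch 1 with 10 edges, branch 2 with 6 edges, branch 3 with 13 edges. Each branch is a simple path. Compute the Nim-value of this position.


The tree has 3 branches from the ground vertex.
In Green Hackenbush, the Nim-value of a simple path of length k is k.
Branch 1: length 10, Nim-value = 10
Branch 2: length 6, Nim-value = 6
Branch 3: length 13, Nim-value = 13
Total Nim-value = XOR of all branch values:
0 XOR 10 = 10
10 XOR 6 = 12
12 XOR 13 = 1
Nim-value of the tree = 1

1


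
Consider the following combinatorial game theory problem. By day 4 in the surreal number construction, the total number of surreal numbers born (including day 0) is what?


Day 0: {|} = 0 is born. Count = 1.
Day n: the number of surreal numbers born by day n is 2^(n+1) - 1.
By day 0: 2^1 - 1 = 1
By day 1: 2^2 - 1 = 3
By day 2: 2^3 - 1 = 7
By day 3: 2^4 - 1 = 15
By day 4: 2^5 - 1 = 31
By day 4: 31 surreal numbers.

31


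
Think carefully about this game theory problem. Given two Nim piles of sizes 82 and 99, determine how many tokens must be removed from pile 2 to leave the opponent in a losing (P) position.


Piles: 82 and 99
Current XOR: 82 XOR 99 = 49 (non-zero, so this is an N-position).
To make the XOR zero, we need to find a move that balances the piles.
For pile 2 (size 99): target = 99 XOR 49 = 82
We reduce pile 2 from 99 to 82.
Tokens removed: 99 - 82 = 17
Verification: 82 XOR 82 = 0

17


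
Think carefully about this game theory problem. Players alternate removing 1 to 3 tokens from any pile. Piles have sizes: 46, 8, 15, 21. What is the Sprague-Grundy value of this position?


Subtraction set: {1, 2, 3}
For this subtraction set, G(n) = n mod 4 (period = max + 1 = 4).
Pile 1 (size 46): G(46) = 46 mod 4 = 2
Pile 2 (size 8): G(8) = 8 mod 4 = 0
Pile 3 (size 15): G(15) = 15 mod 4 = 3
Pile 4 (size 21): G(21) = 21 mod 4 = 1
Total Grundy value = XOR of all: 2 XOR 0 XOR 3 XOR 1 = 0

0


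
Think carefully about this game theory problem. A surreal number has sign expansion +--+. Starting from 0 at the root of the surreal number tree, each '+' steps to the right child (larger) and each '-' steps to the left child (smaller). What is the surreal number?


Sign expansion: +--+
Rule: track bounds (lo, hi), initially (-inf, +inf). On '+', the current value becomes lo and we move to the simplest number in (value, hi): value + 1 if hi = +inf, otherwise the midpoint (value + hi)/2. On '-', the current value becomes hi and we move to value - 1 if lo = -inf, otherwise the midpoint (lo + value)/2.
Start at 0.
Step 1: sign = +, move right. Bounds: (0, +inf). Value = 1
Step 2: sign = -, move left. Bounds: (0, 1). Value = 1/2
Step 3: sign = -, move left. Bounds: (0, 1/2). Value = 1/4
Step 4: sign = +, move right. Bounds: (1/4, 1/2). Value = 3/8
The surreal number with sign expansion +--+ is 3/8.

3/8


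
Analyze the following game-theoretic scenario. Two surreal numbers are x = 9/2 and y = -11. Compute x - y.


x = 9/2, y = -11
Converting to common denominator: 2
x = 9/2, y = -22/2
x - y = 9/2 - -11 = 31/2

31/2


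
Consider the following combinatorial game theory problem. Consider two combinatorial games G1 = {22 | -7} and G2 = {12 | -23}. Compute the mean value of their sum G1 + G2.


G1 = {22 | -7}, G2 = {12 | -23}
Each is a switch {a | b} with numbers a > b; its mean value is (a + b)/2, and mean value is additive over game sums: m(G1 + G2) = m(G1) + m(G2).
Mean of G1 = (22 + (-7))/2 = 15/2 = 15/2
Mean of G2 = (12 + (-23))/2 = -11/2 = -11/2
Mean of G1 + G2 = 15/2 + -11/2 = 2

2


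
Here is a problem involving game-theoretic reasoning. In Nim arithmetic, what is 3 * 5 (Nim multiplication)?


Nim multiplication is bilinear over XOR: (u XOR v) * w = (u*w) XOR (v*w).
So we split each operand into its bit components and XOR the pairwise Nim products.
3 = 1 + 2 (as XOR of powers of 2).
5 = 1 + 4 (as XOR of powers of 2).
Using the standard Nim-product table on single bits:
  2*2 = 3,   2*4 = 8,   2*8 = 12,
  4*4 = 6,   4*8 = 11,  8*8 = 13,
and  1*x = x (identity), k*l = l*k (commutative).
Pairwise Nim products:
  1 * 1 = 1
  1 * 4 = 4
  2 * 1 = 2
  2 * 4 = 8
XOR them: 1 XOR 4 XOR 2 XOR 8 = 15.
Result: 3 * 5 = 15 (in Nim).

15


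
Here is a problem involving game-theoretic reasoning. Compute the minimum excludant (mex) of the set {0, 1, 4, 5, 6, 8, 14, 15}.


Set = {0, 1, 4, 5, 6, 8, 14, 15}
0 is in the set.
1 is in the set.
2 is NOT in the set. This is the mex.
mex = 2

2


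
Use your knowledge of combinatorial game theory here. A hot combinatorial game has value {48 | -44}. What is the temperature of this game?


The game is {48 | -44}, a switch {a | b} with numbers a > b.
Cooling {a | b} by t gives {a - t | b + t}, which stops being hot when a - t = b + t, i.e. at t = (a - b)/2. So the temperature of a switch is (a - b)/2.
Temperature = (Left option - Right option) / 2
= (48 - (-44)) / 2
= 92 / 2
= 46

46


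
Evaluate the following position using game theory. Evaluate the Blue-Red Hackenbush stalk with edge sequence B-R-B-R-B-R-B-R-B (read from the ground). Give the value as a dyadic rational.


Edges (from ground): B-R-B-R-B-R-B-R-B
By Berlekamp's sign-expansion rule, a Blue-Red Hackenbush stalk has the value of the surreal number whose sign sequence is the edge sequence with B -> + and R -> -.
Sign sequence: +-+-+-+-+
Trace the sign expansion in the surreal number tree, starting from 0:
Edge 1: B (sign +) -> bounds (0, +inf), value = 1
Edge 2: R (sign -) -> bounds (0, 1), value = 1/2
Edge 3: B (sign +) -> bounds (1/2, 1), value = 3/4
Edge 4: R (sign -) -> bounds (1/2, 3/4), value = 5/8
Edge 5: B (sign +) -> bounds (5/8, 3/4), value = 11/16
Edge 6: R (sign -) -> bounds (5/8, 11/16), value = 21/32
Edge 7: B (sign +) -> bounds (21/32, 11/16), value = 43/64
Edge 8: R (sign -) -> bounds (21/32, 43/64), value = 85/128
Edge 9: B (sign +) -> bounds (85/128, 43/64), value = 171/256
Game value = 171/256

171/256


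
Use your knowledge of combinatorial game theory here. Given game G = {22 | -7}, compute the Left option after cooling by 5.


Original game: {22 | -7} (a switch {a | b} with a > b).
Cooling by t (for t below the temperature (a - b)/2 = 29/2) taxes each move by t: {a | b} cooled by t is {a - t | b + t}.
Cooling amount: t = 5
Cooled Left option: 22 - 5 = 17
Cooled Right option: -7 + 5 = -2
Cooled game: {17 | -2}
Left option = 17

17


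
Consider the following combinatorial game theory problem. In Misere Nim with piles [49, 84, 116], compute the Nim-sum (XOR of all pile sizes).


We need the XOR (exclusive or) of all pile sizes.
After XOR-ing pile 1 (size 49): 0 XOR 49 = 49
After XOR-ing pile 2 (size 84): 49 XOR 84 = 101
After XOR-ing pile 3 (size 116): 101 XOR 116 = 17
The Nim-value of this position is 17.

17


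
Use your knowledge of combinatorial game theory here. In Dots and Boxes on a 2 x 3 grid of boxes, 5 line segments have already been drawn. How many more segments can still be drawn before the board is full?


Grid: 2 x 3 boxes, i.e. 3 rows and 4 columns of dots.
Horizontal edges: (rows + 1) * cols = 3 * 3 = 9
Vertical edges: rows * (cols + 1) = 2 * 4 = 8
Total edges: 9 + 8 = 17
Edges drawn: 5
Remaining: 17 - 5 = 12

12


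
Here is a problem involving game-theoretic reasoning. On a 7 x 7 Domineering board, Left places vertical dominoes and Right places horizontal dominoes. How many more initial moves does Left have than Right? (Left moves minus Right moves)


Board is 7 x 7 (rows x cols).
Left (vertical) placements: (rows-1) * cols = 6 * 7 = 42
Right (horizontal) placements: rows * (cols-1) = 7 * 6 = 42
Advantage = Left - Right = 42 - 42 = 0

0


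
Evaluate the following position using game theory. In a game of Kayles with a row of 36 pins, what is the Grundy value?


Kayles: a move removes 1 or 2 adjacent pins from a contiguous row.
Removing pins from a row of k leaves two independent rows (a, b) with a + b = k - 1 (one pin) or a + b = k - 2 (two pins); an end removal gives a = 0.
By Sprague-Grundy, G(k) = mex{ G(a) XOR G(b) } over all these splits. G(0) = 0.
G(1): splits (0,0):0^0=0 -> mex({0}) = 1
G(2): splits (0,1):0^1=1 (0,0):0^0=0 -> mex({0, 1}) = 2
G(3): splits (0,2):0^2=2 (1,1):1^1=0 (0,1):0^1=1 -> mex({0, 1, 2}) = 3
G(4): splits (0,3):0^3=3 (1,2):1^2=3 (0,2):0^2=2 (1,1):1^1=0 -> mex({0, 2, 3}) = 1
G(5): splits (0,4):0^1=1 (1,3):1^3=2 (2,2):2^2=0 (0,3):0^3=3 (1,2):1^2=3 -> mex({0, 1, 2, 3}) = 4
G(6) = mex({0, 1, 2, 4}) = 3
G(7) = mex({0, 1, 3, 4, 5}) = 2
G(8) = mex({0, 2, 3, 5, 6}) = 1
G(9) = mex({0, 1, 2, 3, 6, 7}) = 4
G(10) = mex({0, 1, 3, 4, 5, 7}) = 2
G(11) = mex({0, 1, 2, 3, 4, 5}) = 6
G(12) = mex({0, 1, 2, 3, 5, 6, 7}) = 4
G(13) = mex({0, 2, 3, 4, 6, 7}) = 1
G(14) = mex({0, 1, 4, 5, 6, 7}) = 2
G(15) = mex({0, 1, 2, 3, 4, 5, 6}) = 7
G(16) = mex({0, 2, 3, 5, 6, 7}) = 1
G(17) = mex({0, 1, 2, 3, 5, 6, 7}) = 4
G(18) = mex({0, 1, 2, 4, 5, 6}) = 3
G(19) = mex({0, 1, 3, 4, 5, 7}) = 2
G(20) = mex({0, 2, 3, 4, 5, 6, 7}) = 1
G(21) = mex({0, 1, 2, 3, 5, 6, 7}) = 4
G(22) = mex({0, 1, 2, 3, 4, 5, 7}) = 6
G(23) = mex({0, 1, 2, 3, 4, 5, 6}) = 7
G(24) = mex({0, 1, 2, 3, 5, 6, 7}) = 4
G(25) = mex({0, 2, 3, 4, 6, 7}) = 1
G(26) = mex({0, 1, 3, 4, 5, 6, 7}) = 2
G(27) = mex({0, 1, 2, 3, 4, 5, 6, 7}) = 8
G(28) = mex({0, 1, 2, 3, 4, 6, 7, 8}) = 5
G(29) = mex({0, 1, 2, 3, 5, 6, 7, 8, 9}) = 4
G(30) = mex({0, 1, 2, 3, 4, 5, 6, 9, 10}) = 7
G(31) = mex({0, 1, 3, 4, 5, 7, 10, 11}) = 2
G(32) = mex({0, 2, 3, 4, 5, 6, 7, 9, 11}) = 1
G(33) = mex({0, 1, 2, 3, 4, 5, 6, 7, 9, 12}) = 8
G(34) = mex({0, 1, 2, 3, 4, 5, 7, 8, 11, 12}) = 6
G(35) = mex({0, 1, 2, 3, 4, 5, 6, 8, 9, 10, 11}) = 7
G(36) = mex({0, 1, 2, 3, 5, 6, 7, 9, 10}) = 4
Therefore G(36) = 4.

4


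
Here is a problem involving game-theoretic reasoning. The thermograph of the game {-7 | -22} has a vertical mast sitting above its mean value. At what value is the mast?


Game = {-7 | -22}, a switch {a | b} with numbers a > b.
Its thermograph has left wall a - t and right wall b + t, which meet at t = (a - b)/2, where both equal (a + b)/2. So the mast (mean value) is at (a + b)/2.
Mean = (-7 + (-22))/2 = -29/2 = -29/2

-29/2


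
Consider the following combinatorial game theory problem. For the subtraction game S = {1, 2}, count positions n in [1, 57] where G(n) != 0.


Subtraction set S = {1, 2}, so G(n) = n mod 3.
G(n) = 0 when n is a multiple of 3.
Multiples of 3 in [1, 57]: 19
N-positions (nonzero Grundy) = 57 - 19 = 38

38


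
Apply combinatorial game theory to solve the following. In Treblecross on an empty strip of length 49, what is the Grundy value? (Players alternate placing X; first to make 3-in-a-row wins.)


Treblecross: place X on empty cells; 3-in-a-row wins.
Playing within two cells of an existing X lets the opponent win at once, so sensible play treats the cells i-2..i+2 around each X as dead. The player left with no safe cell loses, so this is a normal-play take-away game on strips of safe cells.
Placing X at cell i (0-indexed) of a strip of k safe cells leaves independent strips of sizes max(0, i-2) and max(0, k-i-3). Hence G(k) = mex{ G(max(0,i-2)) XOR G(max(0,k-i-3)) : 0 <= i < k }, with G(0) = 0.
G(1): splits (0,0):0^0=0 -> mex({0}) = 1
G(2): splits (0,0):0^0=0 -> mex({0}) = 1
G(3): splits (0,0):0^0=0 -> mex({0}) = 1
G(4): splits (0,1):0^1=1 (0,0):0^0=0 -> mex({0, 1}) = 2
G(5): splits (0,2):0^1=1 (0,1):0^1=1 (0,0):0^0=0 -> mex({0, 1}) = 2
G(6) = mex({1}) = 0
G(7) = mex({0, 1, 2}) = 3
G(8) = mex({0, 1, 2}) = 3
G(9) = mex({0, 2}) = 1
G(10) = mex({0, 2, 3}) = 1
G(11) = mex({0, 3}) = 1
G(12) = mex({1, 3}) = 0
G(13) = mex({0, 1, 2, 3}) = 4
G(14) = mex({0, 1, 2}) = 3
G(15) = mex({0, 1, 2}) = 3
G(16) = mex({0, 1, 2, 4}) = 3
G(17) = mex({0, 1, 3, 4}) = 2
G(18) = mex({0, 1, 3, 4}) = 2
G(19) = mex({0, 1, 3, 5}) = 2
G(20) = mex({0, 1, 2, 3, 5}) = 4
G(21) = mex({0, 1, 2, 3, 5}) = 4
G(22) = mex({1, 2, 6}) = 0
G(23) = mex({0, 1, 2, 3, 4, 6}) = 5
G(24) = mex({0, 1, 2, 3, 4}) = 5
G(25) = mex({0, 1, 3, 4, 7}) = 2
G(26) = mex({0, 1, 3, 4, 5, 7}) = 2
G(27) = mex({0, 1, 3, 5}) = 2
G(28) = mex({0, 1, 2, 5}) = 3
G(29) = mex({0, 1, 2, 4, 5, 6}) = 3
G(30) = mex({1, 2, 4, 6}) = 0
G(31) = mex({0, 1, 2, 3, 4, 6}) = 5
G(32) = mex({1, 2, 3, 4, 7}) = 0
G(33) = mex({0, 3, 7}) = 1
G(34) = mex({0, 2, 3, 5, 7}) = 1
G(35) = mex({0, 2, 3, 5, 6}) = 1
G(36) = mex({0, 1, 2, 5, 6}) = 3
G(37) = mex({0, 1, 2, 4, 5, 6}) = 3
G(38) = mex({0, 1, 2, 4}) = 3
G(39) = mex({0, 1, 2, 3, 4, 7}) = 5
G(40) = mex({0, 1, 2, 3, 4, 5, 7}) = 6
G(41) = mex({0, 1, 2, 3, 5, 7}) = 4
G(42) = mex({0, 1, 2, 3, 5, 6, 7}) = 4
G(43) = mex({0, 2, 3, 5, 6}) = 1
G(44) = mex({1, 2, 3, 4, 5, 6}) = 0
G(45) = mex({0, 1, 2, 3, 4, 6, 7}) = 5
G(46) = mex({0, 1, 2, 3, 4, 7}) = 5
G(47) = mex({0, 1, 2, 3, 4, 5, 7}) = 6
G(48) = mex({0, 1, 2, 3, 4, 5, 7}) = 6
G(49) = mex({0, 1, 3, 4, 5, 7}) = 2
Therefore G(49) = 2.

2


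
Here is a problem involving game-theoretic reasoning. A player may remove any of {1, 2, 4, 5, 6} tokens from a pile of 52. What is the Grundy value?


The subtraction set is S = {1, 2, 4, 5, 6}.
G(k) = mex{ G(k - s) : s in S, s <= k }. We compute iteratively: G(0) = 0.
G(1) = mex({0}) = 1
G(2) = mex({0, 1}) = 2
G(3) = mex({1, 2}) = 0
G(4) = mex({0, 2}) = 1
G(5) = mex({0, 1}) = 2
G(6) = mex({0, 1, 2}) = 3
G(7) = mex({0, 1, 2, 3}) = 4
G(8) = mex({0, 1, 2, 3, 4}) = 5
G(9) = mex({0, 1, 2, 4, 5}) = 3
G(10) = mex({1, 2, 3, 5}) = 0
G(11) = mex({0, 2, 3, 4}) = 1
G(12) = mex({0, 1, 3, 4, 5}) = 2
G(13) = mex({1, 2, 3, 4, 5}) = 0
G(14) = mex({0, 2, 3, 5}) = 1
G(15) = mex({0, 1, 3}) = 2
Observe that G(10)..G(15) = 0, 1, 2, 0, 1, 2 repeats G(0)..G(5) = 0, 1, 2, 0, 1, 2.
For k >= max(S) = 6, G(k) is determined by the previous 6 values G(k-6)..G(k-1); a window of 6 consecutive values has recurred shifted by 10, so by induction G(k + 10) = G(k) for all k >= 0: the sequence is periodic from the start with period 10.
One period: G(0..9) = 0, 1, 2, 0, 1, 2, 3, 4, 5, 3.
52 mod 10 = 2, so G(52) = G(2) = 2.

2


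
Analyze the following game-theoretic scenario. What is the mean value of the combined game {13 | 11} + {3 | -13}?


G1 = {13 | 11}, G2 = {3 | -13}
Each is a switch {a | b} with numbers a > b; its mean value is (a + b)/2, and mean value is additive over game sums: m(G1 + G2) = m(G1) + m(G2).
Mean of G1 = (13 + (11))/2 = 24/2 = 12
Mean of G2 = (3 + (-13))/2 = -10/2 = -5
Mean of G1 + G2 = 12 + -5 = 7

7


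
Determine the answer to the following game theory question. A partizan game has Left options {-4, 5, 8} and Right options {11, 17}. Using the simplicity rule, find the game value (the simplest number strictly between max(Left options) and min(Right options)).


Left options: {-4, 5, 8}, max = 8
Right options: {11, 17}, min = 11
All options are numbers and max(Left) < min(Right), so by the simplicity theorem the value is the simplest (earliest-born) number strictly between 8 and 11.
Integers 9 through 10 all lie strictly between 8 and 11.
Among integers, the simplest (lowest birthday = smallest |n|; 0 is born on day 0, +-n on day n) is 9.
No non-integer in the interval can be simpler: if x is a non-integer in the interval, then floor(x) or ceil(x) also lies in the interval (the interval contains an integer), and both are proper prefixes of x's sign expansion, i.e. born earlier. So the game value is 9.
Game value = 9

9


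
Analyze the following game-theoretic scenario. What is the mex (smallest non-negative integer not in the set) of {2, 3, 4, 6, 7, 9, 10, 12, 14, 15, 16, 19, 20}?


Set = {2, 3, 4, 6, 7, 9, 10, 12, 14, 15, 16, 19, 20}
0 is NOT in the set. This is the mex.
mex = 0

0


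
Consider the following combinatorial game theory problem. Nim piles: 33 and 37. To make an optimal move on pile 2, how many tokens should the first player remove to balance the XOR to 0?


Piles: 33 and 37
Current XOR: 33 XOR 37 = 4 (non-zero, so this is an N-position).
To make the XOR zero, we need to find a move that balances the piles.
For pile 2 (size 37): target = 37 XOR 4 = 33
We reduce pile 2 from 37 to 33.
Tokens removed: 37 - 33 = 4
Verification: 33 XOR 33 = 0

4


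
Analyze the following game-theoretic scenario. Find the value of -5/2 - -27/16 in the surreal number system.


x = -5/2, y = -27/16
Converting to common denominator: 16
x = -40/16, y = -27/16
x - y = -5/2 - -27/16 = -13/16

-13/16


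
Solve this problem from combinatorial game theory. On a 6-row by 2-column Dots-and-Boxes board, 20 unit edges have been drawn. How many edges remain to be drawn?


Grid: 6 x 2 boxes, i.e. 7 rows and 3 columns of dots.
Horizontal edges: (rows + 1) * cols = 7 * 2 = 14
Vertical edges: rows * (cols + 1) = 6 * 3 = 18
Total edges: 14 + 18 = 32
Edges drawn: 20
Remaining: 32 - 20 = 12

12


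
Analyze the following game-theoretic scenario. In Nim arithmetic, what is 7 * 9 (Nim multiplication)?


Nim multiplication is bilinear over XOR: (u XOR v) * w = (u*w) XOR (v*w).
So we split each operand into its bit components and XOR the pairwise Nim products.
7 = 1 + 2 + 4 (as XOR of powers of 2).
9 = 1 + 8 (as XOR of powers of 2).
Using the standard Nim-product table on single bits:
  2*2 = 3,   2*4 = 8,   2*8 = 12,
  4*4 = 6,   4*8 = 11,  8*8 = 13,
and  1*x = x (identity), k*l = l*k (commutative).
Pairwise Nim products:
  1 * 1 = 1
  1 * 8 = 8
  2 * 1 = 2
  2 * 8 = 12
  4 * 1 = 4
  4 * 8 = 11
XOR them: 1 XOR 8 XOR 2 XOR 12 XOR 4 XOR 11 = 8.
Result: 7 * 9 = 8 (in Nim).

8


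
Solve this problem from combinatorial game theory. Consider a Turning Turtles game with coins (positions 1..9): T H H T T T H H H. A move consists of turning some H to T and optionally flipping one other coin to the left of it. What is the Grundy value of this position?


Coins: T H H T T T H H H
Key fact: a single head at position k behaves exactly like a Nim heap of size k (turning it to T and optionally flipping a coin at j < k corresponds to moving the heap from k to j, or to 0), and heads combine as a disjunctive sum (two heads at the same place would cancel, matching j XOR j = 0). So the Nim-value is the XOR of the 1-indexed positions of the heads.
Face-up positions (1-indexed): [2, 3, 7, 8, 9]
XOR 0 with 2: 0 XOR 2 = 2
XOR 2 with 3: 2 XOR 3 = 1
XOR 1 with 7: 1 XOR 7 = 6
XOR 6 with 8: 6 XOR 8 = 14
XOR 14 with 9: 14 XOR 9 = 7
Nim-value = 7

7


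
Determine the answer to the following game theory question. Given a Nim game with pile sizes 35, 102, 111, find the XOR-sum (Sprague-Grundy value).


We need the XOR (exclusive or) of all pile sizes.
After XOR-ing pile 1 (size 35): 0 XOR 35 = 35
After XOR-ing pile 2 (size 102): 35 XOR 102 = 69
After XOR-ing pile 3 (size 111): 69 XOR 111 = 42
The Nim-value of this position is 42.

42


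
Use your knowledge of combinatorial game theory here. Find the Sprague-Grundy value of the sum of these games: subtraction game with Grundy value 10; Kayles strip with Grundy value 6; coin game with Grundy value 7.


By the Sprague-Grundy theorem, the Grundy value of a sum of games is the XOR of individual Grundy values.
subtraction game: Grundy value = 10. Running XOR: 0 XOR 10 = 10
Kayles strip: Grundy value = 6. Running XOR: 10 XOR 6 = 12
coin game: Grundy value = 7. Running XOR: 12 XOR 7 = 11
The combined Grundy value is 11.

11


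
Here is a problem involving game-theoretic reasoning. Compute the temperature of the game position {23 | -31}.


The game is {23 | -31}, a switch {a | b} with numbers a > b.
Cooling {a | b} by t gives {a - t | b + t}, which stops being hot when a - t = b + t, i.e. at t = (a - b)/2. So the temperature of a switch is (a - b)/2.
Temperature = (Left option - Right option) / 2
= (23 - (-31)) / 2
= 54 / 2
= 27

27


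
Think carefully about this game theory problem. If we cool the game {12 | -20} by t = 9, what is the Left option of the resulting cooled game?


Original game: {12 | -20} (a switch {a | b} with a > b).
Cooling by t (for t below the temperature (a - b)/2 = 16) taxes each move by t: {a | b} cooled by t is {a - t | b + t}.
Cooling amount: t = 9
Cooled Left option: 12 - 9 = 3
Cooled Right option: -20 + 9 = -11
Cooled game: {3 | -11}
Left option = 3

3


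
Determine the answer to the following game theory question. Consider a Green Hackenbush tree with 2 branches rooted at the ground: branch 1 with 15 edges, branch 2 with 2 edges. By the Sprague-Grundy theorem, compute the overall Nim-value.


The tree has 2 branches from the ground vertex.
In Green Hackenbush, the Nim-value of a simple path of length k is k.
Branch 1: length 15, Nim-value = 15
Branch 2: length 2, Nim-value = 2
Total Nim-value = XOR of all branch values:
0 XOR 15 = 15
15 XOR 2 = 13
Nim-value of the tree = 13

13


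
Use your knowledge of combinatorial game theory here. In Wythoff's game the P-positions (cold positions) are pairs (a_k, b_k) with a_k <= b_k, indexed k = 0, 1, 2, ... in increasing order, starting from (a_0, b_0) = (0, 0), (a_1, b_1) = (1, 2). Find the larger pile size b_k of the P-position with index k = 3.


By Wythoff's theorem, a_k = floor(k * phi) and b_k = floor(k * phi^2) = a_k + k, where phi = (1 + sqrt(5))/2 is the golden ratio.
phi = (1 + sqrt(5))/2 = 1.618034
phi^2 = phi + 1 = 2.618034
k = 3
k * phi^2 = 3 * 2.618034 = 7.854102
b_3 = floor(k * phi^2) = 7 (check: a_3 + k = 4 + 3 = 7)

7


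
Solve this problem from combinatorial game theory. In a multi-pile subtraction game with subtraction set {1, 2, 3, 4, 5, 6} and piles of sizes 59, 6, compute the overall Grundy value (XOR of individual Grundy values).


Subtraction set: {1, 2, 3, 4, 5, 6}
For this subtraction set, G(n) = n mod 7 (period = max + 1 = 7).
Pile 1 (size 59): G(59) = 59 mod 7 = 3
Pile 2 (size 6): G(6) = 6 mod 7 = 6
Total Grundy value = XOR of all: 3 XOR 6 = 5

5


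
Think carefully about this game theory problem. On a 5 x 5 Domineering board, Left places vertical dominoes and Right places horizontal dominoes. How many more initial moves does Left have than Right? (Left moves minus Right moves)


Board is 5 x 5 (rows x cols).
Left (vertical) placements: (rows-1) * cols = 4 * 5 = 20
Right (horizontal) placements: rows * (cols-1) = 5 * 4 = 20
Advantage = Left - Right = 20 - 20 = 0

0


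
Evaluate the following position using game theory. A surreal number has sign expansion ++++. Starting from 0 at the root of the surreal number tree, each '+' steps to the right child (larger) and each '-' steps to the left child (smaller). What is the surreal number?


Sign expansion: ++++
Rule: track bounds (lo, hi), initially (-inf, +inf). On '+', the current value becomes lo and we move to the simplest number in (value, hi): value + 1 if hi = +inf, otherwise the midpoint (value + hi)/2. On '-', the current value becomes hi and we move to value - 1 if lo = -inf, otherwise the midpoint (lo + value)/2.
Start at 0.
Step 1: sign = +, move right. Bounds: (0, +inf). Value = 1
Step 2: sign = +, move right. Bounds: (1, +inf). Value = 2
Step 3: sign = +, move right. Bounds: (2, +inf). Value = 3
Step 4: sign = +, move right. Bounds: (3, +inf). Value = 4
The surreal number with sign expansion ++++ is 4.

4


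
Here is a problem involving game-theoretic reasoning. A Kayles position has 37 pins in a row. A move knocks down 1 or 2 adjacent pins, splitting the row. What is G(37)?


Kayles: a move removes 1 or 2 adjacent pins from a contiguous row.
Removing pins from a row of k leaves two independent rows (a, b) with a + b = k - 1 (one pin) or a + b = k - 2 (two pins); an end removal gives a = 0.
By Sprague-Grundy, G(k) = mex{ G(a) XOR G(b) } over all these splits. G(0) = 0.
G(1): splits (0,0):0^0=0 -> mex({0}) = 1
G(2): splits (0,1):0^1=1 (0,0):0^0=0 -> mex({0, 1}) = 2
G(3): splits (0,2):0^2=2 (1,1):1^1=0 (0,1):0^1=1 -> mex({0, 1, 2}) = 3
G(4): splits (0,3):0^3=3 (1,2):1^2=3 (0,2):0^2=2 (1,1):1^1=0 -> mex({0, 2, 3}) = 1
G(5): splits (0,4):0^1=1 (1,3):1^3=2 (2,2):2^2=0 (0,3):0^3=3 (1,2):1^2=3 -> mex({0, 1, 2, 3}) = 4
G(6) = mex({0, 1, 2, 4}) = 3
G(7) = mex({0, 1, 3, 4, 5}) = 2
G(8) = mex({0, 2, 3, 5, 6}) = 1
G(9) = mex({0, 1, 2, 3, 6, 7}) = 4
G(10) = mex({0, 1, 3, 4, 5, 7}) = 2
G(11) = mex({0, 1, 2, 3, 4, 5}) = 6
G(12) = mex({0, 1, 2, 3, 5, 6, 7}) = 4
G(13) = mex({0, 2, 3, 4, 6, 7}) = 1
G(14) = mex({0, 1, 4, 5, 6, 7}) = 2
G(15) = mex({0, 1, 2, 3, 4, 5, 6}) = 7
G(16) = mex({0, 2, 3, 5, 6, 7}) = 1
G(17) = mex({0, 1, 2, 3, 5, 6, 7}) = 4
G(18) = mex({0, 1, 2, 4, 5, 6}) = 3
G(19) = mex({0, 1, 3, 4, 5, 7}) = 2
G(20) = mex({0, 2, 3, 4, 5, 6, 7}) = 1
G(21) = mex({0, 1, 2, 3, 5, 6, 7}) = 4
G(22) = mex({0, 1, 2, 3, 4, 5, 7}) = 6
G(23) = mex({0, 1, 2, 3, 4, 5, 6}) = 7
G(24) = mex({0, 1, 2, 3, 5, 6, 7}) = 4
G(25) = mex({0, 2, 3, 4, 6, 7}) = 1
G(26) = mex({0, 1, 3, 4, 5, 6, 7}) = 2
G(27) = mex({0, 1, 2, 3, 4, 5, 6, 7}) = 8
G(28) = mex({0, 1, 2, 3, 4, 6, 7, 8}) = 5
G(29) = mex({0, 1, 2, 3, 5, 6, 7, 8, 9}) = 4
G(30) = mex({0, 1, 2, 3, 4, 5, 6, 9, 10}) = 7
G(31) = mex({0, 1, 3, 4, 5, 7, 10, 11}) = 2
G(32) = mex({0, 2, 3, 4, 5, 6, 7, 9, 11}) = 1
G(33) = mex({0, 1, 2, 3, 4, 5, 6, 7, 9, 12}) = 8
G(34) = mex({0, 1, 2, 3, 4, 5, 7, 8, 11, 12}) = 6
G(35) = mex({0, 1, 2, 3, 4, 5, 6, 8, 9, 10, 11}) = 7
G(36) = mex({0, 1, 2, 3, 5, 6, 7, 9, 10}) = 4
G(37) = mex({0, 2, 3, 4, 6, 7, 9, 10, 11, 12}) = 1
Therefore G(37) = 1.

1


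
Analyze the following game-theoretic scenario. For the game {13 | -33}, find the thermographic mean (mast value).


Game = {13 | -33}, a switch {a | b} with numbers a > b.
Its thermograph has left wall a - t and right wall b + t, which meet at t = (a - b)/2, where both equal (a + b)/2. So the mast (mean value) is at (a + b)/2.
Mean = (13 + (-33))/2 = -20/2 = -10

-10


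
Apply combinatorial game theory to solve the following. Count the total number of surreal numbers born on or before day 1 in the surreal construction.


Day 0: {|} = 0 is born. Count = 1.
Day n: the number of surreal numbers born by day n is 2^(n+1) - 1.
By day 0: 2^1 - 1 = 1
By day 1: 2^2 - 1 = 3
By day 1: 3 surreal numbers.

3


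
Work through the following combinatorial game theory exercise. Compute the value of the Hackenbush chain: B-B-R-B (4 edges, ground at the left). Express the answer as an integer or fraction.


Edges (from ground): B-B-R-B
By Berlekamp's sign-expansion rule, a Blue-Red Hackenbush stalk has the value of the surreal number whose sign sequence is the edge sequence with B -> + and R -> -.
Sign sequence: ++-+
Trace the sign expansion in the surreal number tree, starting from 0:
Edge 1: B (sign +) -> bounds (0, +inf), value = 1
Edge 2: B (sign +) -> bounds (1, +inf), value = 2
Edge 3: R (sign -) -> bounds (1, 2), value = 3/2
Edge 4: B (sign +) -> bounds (3/2, 2), value = 7/4
Game value = 7/4

7/4


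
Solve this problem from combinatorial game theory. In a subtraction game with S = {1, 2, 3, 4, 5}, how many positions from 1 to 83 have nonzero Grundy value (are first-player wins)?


Subtraction set S = {1, 2, 3, 4, 5}, so G(n) = n mod 6.
G(n) = 0 when n is a multiple of 6.
Multiples of 6 in [1, 83]: 13
N-positions (nonzero Grundy) = 83 - 13 = 70

70


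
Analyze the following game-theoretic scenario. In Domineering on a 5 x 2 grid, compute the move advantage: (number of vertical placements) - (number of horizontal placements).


Board is 5 x 2 (rows x cols).
Left (vertical) placements: (rows-1) * cols = 4 * 2 = 8
Right (horizontal) placements: rows * (cols-1) = 5 * 1 = 5
Advantage = Left - Right = 8 - 5 = 3

3


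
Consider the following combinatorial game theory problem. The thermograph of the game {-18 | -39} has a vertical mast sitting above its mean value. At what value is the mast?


Game = {-18 | -39}, a switch {a | b} with numbers a > b.
Its thermograph has left wall a - t and right wall b + t, which meet at t = (a - b)/2, where both equal (a + b)/2. So the mast (mean value) is at (a + b)/2.
Mean = (-18 + (-39))/2 = -57/2 = -57/2

-57/2


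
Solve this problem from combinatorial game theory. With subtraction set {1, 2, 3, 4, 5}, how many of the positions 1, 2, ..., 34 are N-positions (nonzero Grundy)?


Subtraction set S = {1, 2, 3, 4, 5}, so G(n) = n mod 6.
G(n) = 0 when n is a multiple of 6.
Multiples of 6 in [1, 34]: 5
N-positions (nonzero Grundy) = 34 - 5 = 29

29


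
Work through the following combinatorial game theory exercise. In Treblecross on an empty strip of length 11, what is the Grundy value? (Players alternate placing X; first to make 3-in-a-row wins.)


Treblecross: place X on empty cells; 3-in-a-row wins.
Playing within two cells of an existing X lets the opponent win at once, so sensible play treats the cells i-2..i+2 around each X as dead. The player left with no safe cell loses, so this is a normal-play take-away game on strips of safe cells.
Placing X at cell i (0-indexed) of a strip of k safe cells leaves independent strips of sizes max(0, i-2) and max(0, k-i-3). Hence G(k) = mex{ G(max(0,i-2)) XOR G(max(0,k-i-3)) : 0 <= i < k }, with G(0) = 0.
G(1): splits (0,0):0^0=0 -> mex({0}) = 1
G(2): splits (0,0):0^0=0 -> mex({0}) = 1
G(3): splits (0,0):0^0=0 -> mex({0}) = 1
G(4): splits (0,1):0^1=1 (0,0):0^0=0 -> mex({0, 1}) = 2
G(5): splits (0,2):0^1=1 (0,1):0^1=1 (0,0):0^0=0 -> mex({0, 1}) = 2
G(6) = mex({1}) = 0
G(7) = mex({0, 1, 2}) = 3
G(8) = mex({0, 1, 2}) = 3
G(9) = mex({0, 2}) = 1
G(10) = mex({0, 2, 3}) = 1
G(11) = mex({0, 3}) = 1
Therefore G(11) = 1.

1


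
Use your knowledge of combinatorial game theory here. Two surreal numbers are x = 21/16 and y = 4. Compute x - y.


x = 21/16, y = 4
Converting to common denominator: 16
x = 21/16, y = 64/16
x - y = 21/16 - 4 = -43/16

-43/16


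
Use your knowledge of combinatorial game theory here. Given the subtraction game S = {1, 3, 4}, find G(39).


The subtraction set is S = {1, 3, 4}.
G(k) = mex{ G(k - s) : s in S, s <= k }. We compute iteratively: G(0) = 0.
G(1) = mex({0}) = 1
G(2) = mex({1}) = 0
G(3) = mex({0}) = 1
G(4) = mex({0, 1}) = 2
G(5) = mex({0, 1, 2}) = 3
G(6) = mex({0, 1, 3}) = 2
G(7) = mex({1, 2}) = 0
G(8) = mex({0, 2, 3}) = 1
G(9) = mex({1, 2, 3}) = 0
G(10) = mex({0, 2}) = 1
Observe that G(7)..G(10) = 0, 1, 0, 1 repeats G(0)..G(3) = 0, 1, 0, 1.
For k >= max(S) = 4, G(k) is determined by the previous 4 values G(k-4)..G(k-1); a window of 4 consecutive values has recurred shifted by 7, so by induction G(k + 7) = G(k) for all k >= 0: the sequence is periodic from the start with period 7.
One period: G(0..6) = 0, 1, 0, 1, 2, 3, 2.
39 mod 7 = 4, so G(39) = G(4) = 2.

2


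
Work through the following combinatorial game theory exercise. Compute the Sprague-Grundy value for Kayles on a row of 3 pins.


Kayles: a move removes 1 or 2 adjacent pins from a contiguous row.
Removing pins from a row of k leaves two independent rows (a, b) with a + b = k - 1 (one pin) or a + b = k - 2 (two pins); an end removal gives a = 0.
By Sprague-Grundy, G(k) = mex{ G(a) XOR G(b) } over all these splits. G(0) = 0.
G(1): splits (0,0):0^0=0 -> mex({0}) = 1
G(2): splits (0,1):0^1=1 (0,0):0^0=0 -> mex({0, 1}) = 2
G(3): splits (0,2):0^2=2 (1,1):1^1=0 (0,1):0^1=1 -> mex({0, 1, 2}) = 3
Therefore G(3) = 3.

3


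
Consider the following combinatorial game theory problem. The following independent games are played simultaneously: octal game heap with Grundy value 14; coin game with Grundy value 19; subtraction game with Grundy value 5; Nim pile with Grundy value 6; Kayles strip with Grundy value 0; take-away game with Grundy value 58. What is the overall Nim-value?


By the Sprague-Grundy theorem, the Grundy value of a sum of games is the XOR of individual Grundy values.
octal game heap: Grundy value = 14. Running XOR: 0 XOR 14 = 14
coin game: Grundy value = 19. Running XOR: 14 XOR 19 = 29
subtraction game: Grundy value = 5. Running XOR: 29 XOR 5 = 24
Nim pile: Grundy value = 6. Running XOR: 24 XOR 6 = 30
Kayles strip: Grundy value = 0. Running XOR: 30 XOR 0 = 30
take-away game: Grundy value = 58. Running XOR: 30 XOR 58 = 36
The combined Grundy value is 36.

36


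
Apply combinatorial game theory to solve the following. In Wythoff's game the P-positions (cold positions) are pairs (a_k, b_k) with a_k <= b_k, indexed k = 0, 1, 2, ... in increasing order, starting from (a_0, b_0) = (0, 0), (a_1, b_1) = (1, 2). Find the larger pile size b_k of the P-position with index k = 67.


By Wythoff's theorem, a_k = floor(k * phi) and b_k = floor(k * phi^2) = a_k + k, where phi = (1 + sqrt(5))/2 is the golden ratio.
phi = (1 + sqrt(5))/2 = 1.618034
phi^2 = phi + 1 = 2.618034
k = 67
k * phi^2 = 67 * 2.618034 = 175.408277
b_67 = floor(k * phi^2) = 175 (check: a_67 + k = 108 + 67 = 175)

175


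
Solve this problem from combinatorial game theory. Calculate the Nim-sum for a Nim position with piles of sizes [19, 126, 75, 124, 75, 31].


We need the XOR (exclusive or) of all pile sizes.
After XOR-ing pile 1 (size 19): 0 XOR 19 = 19
After XOR-ing pile 2 (size 126): 19 XOR 126 = 109
After XOR-ing pile 3 (size 75): 109 XOR 75 = 38
After XOR-ing pile 4 (size 124): 38 XOR 124 = 90
After XOR-ing pile 5 (size 75): 90 XOR 75 = 17
After XOR-ing pile 6 (size 31): 17 XOR 31 = 14
The Nim-value of this position is 14.

14


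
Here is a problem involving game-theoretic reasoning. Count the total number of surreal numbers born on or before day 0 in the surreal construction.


Day 0: {|} = 0 is born. Count = 1.
Day n: the number of surreal numbers born by day n is 2^(n+1) - 1.
By day 0: 2^1 - 1 = 1
By day 0: 1 surreal numbers.

1


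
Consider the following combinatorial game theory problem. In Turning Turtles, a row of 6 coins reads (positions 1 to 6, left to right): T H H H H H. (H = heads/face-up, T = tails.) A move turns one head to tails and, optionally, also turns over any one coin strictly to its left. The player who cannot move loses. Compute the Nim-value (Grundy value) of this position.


Coins: T H H H H H
Key fact: a single head at position k behaves exactly like a Nim heap of size k (turning it to T and optionally flipping a coin at j < k corresponds to moving the heap from k to j, or to 0), and heads combine as a disjunctive sum (two heads at the same place would cancel, matching j XOR j = 0). So the Nim-value is the XOR of the 1-indexed positions of the heads.
Face-up positions (1-indexed): [2, 3, 4, 5, 6]
XOR 0 with 2: 0 XOR 2 = 2
XOR 2 with 3: 2 XOR 3 = 1
XOR 1 with 4: 1 XOR 4 = 5
XOR 5 with 5: 5 XOR 5 = 0
XOR 0 with 6: 0 XOR 6 = 6
Nim-value = 6

6


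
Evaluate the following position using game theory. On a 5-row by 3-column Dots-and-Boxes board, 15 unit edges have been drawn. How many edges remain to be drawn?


Grid: 5 x 3 boxes, i.e. 6 rows and 4 columns of dots.
Horizontal edges: (rows + 1) * cols = 6 * 3 = 18
Vertical edges: rows * (cols + 1) = 5 * 4 = 20
Total edges: 18 + 20 = 38
Edges drawn: 15
Remaining: 38 - 15 = 23

23


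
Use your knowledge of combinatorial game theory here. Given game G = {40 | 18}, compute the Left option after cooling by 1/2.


Original game: {40 | 18} (a switch {a | b} with a > b).
Cooling by t (for t below the temperature (a - b)/2 = 11) taxes each move by t: {a | b} cooled by t is {a - t | b + t}.
Cooling amount: t = 1/2
Cooled Left option: 40 - 1/2 = 79/2
Cooled Right option: 18 + 1/2 = 37/2
Cooled game: {79/2 | 37/2}
Left option = 79/2

79/2


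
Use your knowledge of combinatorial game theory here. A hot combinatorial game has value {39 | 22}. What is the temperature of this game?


The game is {39 | 22}, a switch {a | b} with numbers a > b.
Cooling {a | b} by t gives {a - t | b + t}, which stops being hot when a - t = b + t, i.e. at t = (a - b)/2. So the temperature of a switch is (a - b)/2.
Temperature = (Left option - Right option) / 2
= (39 - (22)) / 2
= 17 / 2
= 17/2

17/2


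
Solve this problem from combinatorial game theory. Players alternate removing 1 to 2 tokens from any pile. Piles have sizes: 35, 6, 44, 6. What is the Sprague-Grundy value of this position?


Subtraction set: {1, 2}
For this subtraction set, G(n) = n mod 3 (period = max + 1 = 3).
Pile 1 (size 35): G(35) = 35 mod 3 = 2
Pile 2 (size 6): G(6) = 6 mod 3 = 0
Pile 3 (size 44): G(44) = 44 mod 3 = 2
Pile 4 (size 6): G(6) = 6 mod 3 = 0
Total Grundy value = XOR of all: 2 XOR 0 XOR 2 XOR 0 = 0

0


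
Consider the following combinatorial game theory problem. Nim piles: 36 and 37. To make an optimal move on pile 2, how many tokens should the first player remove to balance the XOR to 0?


Piles: 36 and 37
Current XOR: 36 XOR 37 = 1 (non-zero, so this is an N-position).
To make the XOR zero, we need to find a move that balances the piles.
For pile 2 (size 37): target = 37 XOR 1 = 36
We reduce pile 2 from 37 to 36.
Tokens removed: 37 - 36 = 1
Verification: 36 XOR 36 = 0

1


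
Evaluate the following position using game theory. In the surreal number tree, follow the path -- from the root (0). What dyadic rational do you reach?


Sign expansion: --
Rule: track bounds (lo, hi), initially (-inf, +inf). On '+', the current value becomes lo and we move to the simplest number in (value, hi): value + 1 if hi = +inf, otherwise the midpoint (value + hi)/2. On '-', the current value becomes hi and we move to value - 1 if lo = -inf, otherwise the midpoint (lo + value)/2.
Start at 0.
Step 1: sign = -, move left. Bounds: (-inf, 0). Value = -1
Step 2: sign = -, move left. Bounds: (-inf, -1). Value = -2
The surreal number with sign expansion -- is -2.

-2
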